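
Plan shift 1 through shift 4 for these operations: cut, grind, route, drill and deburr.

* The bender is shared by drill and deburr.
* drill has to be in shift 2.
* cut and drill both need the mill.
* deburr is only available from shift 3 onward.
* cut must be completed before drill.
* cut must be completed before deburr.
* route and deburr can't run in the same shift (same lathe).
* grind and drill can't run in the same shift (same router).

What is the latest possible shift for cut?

shift 1

Downstream work caps cut at shift 1.
cut at shift 1 is achievable: cut=shift 1; route=shift 1; deburr=shift 3; grind=shift 1; drill=shift 2.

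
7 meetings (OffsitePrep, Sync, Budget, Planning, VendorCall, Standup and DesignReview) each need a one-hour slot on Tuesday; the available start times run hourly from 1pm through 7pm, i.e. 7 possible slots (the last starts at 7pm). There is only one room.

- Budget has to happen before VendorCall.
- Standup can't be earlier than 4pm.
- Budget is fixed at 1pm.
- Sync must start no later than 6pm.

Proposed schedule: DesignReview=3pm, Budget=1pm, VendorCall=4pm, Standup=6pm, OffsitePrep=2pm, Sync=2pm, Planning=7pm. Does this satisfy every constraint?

No — it violates: There is only one room

Sync must start no later than 6pm — holds.
There is only one room — violated.
Standup can't be earlier than 4pm — holds.
Budget is fixed at 1pm — holds.
Budget has to happen before VendorCall — holds.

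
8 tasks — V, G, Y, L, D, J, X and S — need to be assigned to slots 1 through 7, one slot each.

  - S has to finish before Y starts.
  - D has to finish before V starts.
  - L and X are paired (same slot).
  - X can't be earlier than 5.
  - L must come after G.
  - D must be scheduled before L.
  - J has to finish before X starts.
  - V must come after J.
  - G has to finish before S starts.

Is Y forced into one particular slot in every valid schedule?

No

Y can be 3 (e.g. J=1, S=2, Y=3, D=1, X=5, G=1, L=5, V=2) or 4 (e.g. G=1; J=1; D=1; L=5; V=2; X=5; S=2; Y=4).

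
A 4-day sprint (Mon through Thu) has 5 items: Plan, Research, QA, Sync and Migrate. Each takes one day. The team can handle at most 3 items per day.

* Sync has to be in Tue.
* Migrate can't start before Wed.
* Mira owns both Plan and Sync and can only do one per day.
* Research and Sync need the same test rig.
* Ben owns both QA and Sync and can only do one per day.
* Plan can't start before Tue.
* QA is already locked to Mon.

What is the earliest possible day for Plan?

Plan is available from Tue.
Plan at Wed is achievable: Sync -> Tue; Plan -> Wed; QA -> Mon; Migrate -> Wed; Research -> Mon.
Nothing earlier works — the conflict and capacity constraints rule out every day before Wed.

Wed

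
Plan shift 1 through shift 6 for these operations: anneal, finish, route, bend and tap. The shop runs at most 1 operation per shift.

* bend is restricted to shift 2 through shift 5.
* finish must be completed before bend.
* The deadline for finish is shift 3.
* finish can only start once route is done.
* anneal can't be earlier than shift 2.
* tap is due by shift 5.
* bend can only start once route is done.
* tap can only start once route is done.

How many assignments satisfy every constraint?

22

Splitting on anneal: it can be shift 2 (2), shift 3 (2), shift 4 (3), shift 5 (3), shift 6 (12). Listing each branch's schedules as (finish, route, bend, tap) by shift number:
anneal=shift 2: (3,1,4,5) (3,1,5,4) — 2.
anneal=shift 3: (2,1,4,5) (2,1,5,4) — 2.
anneal=shift 4: (2,1,3,5) (2,1,5,3) (3,1,5,2) — 3.
anneal=shift 5: (2,1,3,4) (2,1,4,3) (3,1,4,2) — 3.
anneal=shift 6: (2,1,3,4) (2,1,3,5) (2,1,4,3) (2,1,4,5) (2,1,5,3) (2,1,5,4) (3,1,4,2) (3,1,4,5) (3,1,5,2) (3,1,5,4) (3,2,4,5) (3,2,5,4) — 12.
Summing: 2 + 2 + 3 + 3 + 12 = 22.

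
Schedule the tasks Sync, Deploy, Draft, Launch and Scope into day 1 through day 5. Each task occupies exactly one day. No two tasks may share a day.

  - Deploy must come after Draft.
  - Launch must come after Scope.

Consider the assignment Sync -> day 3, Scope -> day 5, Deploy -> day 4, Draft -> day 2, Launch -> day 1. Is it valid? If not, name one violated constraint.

No — it violates: Launch must come after Scope

Launch must come after Scope — violated.
Deploy must come after Draft — holds.
No two tasks may share a day — holds.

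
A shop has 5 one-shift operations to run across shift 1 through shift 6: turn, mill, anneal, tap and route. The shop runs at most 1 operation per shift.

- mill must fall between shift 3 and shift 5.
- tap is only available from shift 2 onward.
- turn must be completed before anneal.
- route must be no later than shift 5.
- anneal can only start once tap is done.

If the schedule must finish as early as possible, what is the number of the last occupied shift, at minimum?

The precedence chain requires at least 2 distinct shifts.
With at most 1 per shift and 5 operations, at least 5 shifts are needed.
mill can't be placed before shift 3, so the schedule must run through at least shift 3.
5 works (last occupied shift: shift 5): for example turn in shift 1, mill in shift 3, anneal in shift 4, tap in shift 2, route in shift 5.

5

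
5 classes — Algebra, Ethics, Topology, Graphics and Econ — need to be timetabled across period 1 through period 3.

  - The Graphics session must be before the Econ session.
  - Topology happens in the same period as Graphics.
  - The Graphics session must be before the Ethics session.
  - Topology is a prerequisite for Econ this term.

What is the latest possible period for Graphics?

period 2

Downstream work caps Graphics at period 2.
Graphics at period 2 is achievable: Graphics -> period 2, Econ -> period 3, Ethics -> period 3, Algebra -> period 1, Topology -> period 2.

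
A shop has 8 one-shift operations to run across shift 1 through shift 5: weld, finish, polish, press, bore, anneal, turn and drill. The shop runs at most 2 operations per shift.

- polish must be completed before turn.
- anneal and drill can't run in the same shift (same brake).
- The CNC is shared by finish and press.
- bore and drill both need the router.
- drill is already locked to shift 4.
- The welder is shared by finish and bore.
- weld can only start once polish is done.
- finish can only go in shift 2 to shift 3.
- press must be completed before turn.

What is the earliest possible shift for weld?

shift 2

Precedence pushes weld to at least shift 2.
weld at shift 2 is achievable: anneal=shift 5; turn=shift 3; bore=shift 3; press=shift 1; weld=shift 2; polish=shift 1; finish=shift 2; drill=shift 4.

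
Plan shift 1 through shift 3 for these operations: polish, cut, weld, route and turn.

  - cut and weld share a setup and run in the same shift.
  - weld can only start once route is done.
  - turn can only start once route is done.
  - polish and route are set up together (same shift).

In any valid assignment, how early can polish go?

shift 1

Polish must be in the same shift as route, which can't be after shift 2, so polish is at most shift 2.
polish at shift 1 is achievable: turn in shift 2, route in shift 1, cut in shift 2, polish in shift 1, weld in shift 2.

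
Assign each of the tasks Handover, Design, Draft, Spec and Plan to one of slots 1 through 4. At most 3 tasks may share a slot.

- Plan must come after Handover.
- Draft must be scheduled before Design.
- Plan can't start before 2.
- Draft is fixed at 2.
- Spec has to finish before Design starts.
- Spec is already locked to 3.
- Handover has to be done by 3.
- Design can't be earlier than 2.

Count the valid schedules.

Splitting on Handover: it can be 1 (3), 2 (2), 3 (1). Listing each branch's schedules as (Design, Draft, Spec, Plan):
Handover=1: (4,2,3,2) (4,2,3,3) (4,2,3,4) — 3.
Handover=2: (4,2,3,3) (4,2,3,4) — 2.
Handover=3: (4,2,3,4) — 1.
Summing: 3 + 2 + 1 = 6.

6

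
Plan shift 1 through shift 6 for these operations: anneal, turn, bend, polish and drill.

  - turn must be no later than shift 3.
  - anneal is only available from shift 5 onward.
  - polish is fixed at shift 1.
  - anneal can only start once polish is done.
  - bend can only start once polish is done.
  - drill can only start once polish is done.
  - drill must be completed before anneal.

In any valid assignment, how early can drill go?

shift 2

Precedence pushes drill to at least shift 2; downstream work caps drill at shift 5.
drill at shift 2 is achievable: polish=shift 1; turn=shift 1; anneal=shift 5; bend=shift 2; drill=shift 2.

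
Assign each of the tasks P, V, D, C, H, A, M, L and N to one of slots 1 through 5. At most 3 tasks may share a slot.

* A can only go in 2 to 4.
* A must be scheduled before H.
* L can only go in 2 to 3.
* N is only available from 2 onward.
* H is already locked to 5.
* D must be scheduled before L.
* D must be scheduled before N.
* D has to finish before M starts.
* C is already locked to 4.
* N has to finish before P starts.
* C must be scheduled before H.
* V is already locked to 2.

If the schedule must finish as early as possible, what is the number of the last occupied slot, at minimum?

The precedence chain requires at least 3 distinct slots.
With at most 3 per slot and 9 tasks, at least 3 slots are needed.
H can't be placed before 5, so the schedule must run through at least slot 5.
5 works (last occupied slot: 5): for example A -> 2; N -> 3; C -> 4; H -> 5; V -> 2; P -> 4; M -> 3; L -> 2; D -> 1.

5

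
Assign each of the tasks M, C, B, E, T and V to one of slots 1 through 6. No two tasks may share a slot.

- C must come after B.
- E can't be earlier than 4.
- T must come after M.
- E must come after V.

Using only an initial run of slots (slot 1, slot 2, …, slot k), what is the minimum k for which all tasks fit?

The precedence chain requires at least 2 distinct slots.
With at most 1 per slot and 6 tasks, at least 6 slots are needed.
E can't be placed before 4, so the schedule must run through at least slot 4.
6 works (last occupied slot: 6): for example V in 3; M in 1; C in 5; T in 6; E in 4; B in 2.

6 slots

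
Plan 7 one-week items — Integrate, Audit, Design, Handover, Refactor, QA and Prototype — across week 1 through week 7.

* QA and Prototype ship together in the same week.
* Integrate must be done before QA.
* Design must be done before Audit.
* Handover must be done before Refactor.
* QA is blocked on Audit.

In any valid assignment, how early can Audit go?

Precedence pushes Audit to at least week 2; downstream work caps Audit at week 6.
Audit at week 2 is achievable: Prototype in week 3, Audit in week 2, Handover in week 1, Refactor in week 2, Design in week 1, Integrate in week 1, QA in week 3.

week 2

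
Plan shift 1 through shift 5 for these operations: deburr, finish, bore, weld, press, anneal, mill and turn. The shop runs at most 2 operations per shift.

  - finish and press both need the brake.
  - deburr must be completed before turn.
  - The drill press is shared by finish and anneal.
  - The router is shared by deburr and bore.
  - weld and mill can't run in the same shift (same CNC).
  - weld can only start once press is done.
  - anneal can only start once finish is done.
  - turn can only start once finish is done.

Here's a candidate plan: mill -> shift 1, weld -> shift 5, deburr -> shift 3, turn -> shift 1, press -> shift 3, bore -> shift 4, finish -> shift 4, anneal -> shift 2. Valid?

finish and press both need the brake — holds.
The router is shared by deburr and bore — holds.
The shop runs at most 2 operations per shift — holds.
turn can only start once finish is done — violated.
The drill press is shared by finish and anneal — holds.
weld and mill can't run in the same shift (same CNC) — holds.
weld can only start once press is done — holds.
anneal can only start once finish is done — violated.
deburr must be completed before turn — violated.

No — it violates: turn can only start once finish is done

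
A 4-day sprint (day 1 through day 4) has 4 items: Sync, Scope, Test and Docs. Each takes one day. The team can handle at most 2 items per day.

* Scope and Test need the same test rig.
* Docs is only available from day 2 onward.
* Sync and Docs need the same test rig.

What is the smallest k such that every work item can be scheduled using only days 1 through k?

With at most 2 per day and 4 work items, at least 2 days are needed.
Docs can't be placed before day 2, so the schedule must run through at least day 2.
2 works (last occupied day: day 2): for example Scope -> day 1, Test -> day 2, Docs -> day 2, Sync -> day 1.

2 days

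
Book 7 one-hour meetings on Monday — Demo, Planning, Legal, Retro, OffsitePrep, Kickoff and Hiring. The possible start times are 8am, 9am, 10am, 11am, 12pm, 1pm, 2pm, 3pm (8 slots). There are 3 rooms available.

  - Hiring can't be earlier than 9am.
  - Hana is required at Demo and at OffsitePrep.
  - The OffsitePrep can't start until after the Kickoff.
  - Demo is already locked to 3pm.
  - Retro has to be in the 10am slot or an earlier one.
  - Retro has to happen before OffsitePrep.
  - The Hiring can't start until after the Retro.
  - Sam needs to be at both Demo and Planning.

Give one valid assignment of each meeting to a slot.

Retro -> 8am; Hiring -> 9am; OffsitePrep -> 9am; Legal -> 9am; Kickoff -> 8am; Planning -> 8am; Demo -> 3pm

Checking: Retro(8am) before OffsitePrep(9am); Kickoff(8am) before OffsitePrep(9am); Retro(8am) before Hiring(9am); Demo(3pm) != OffsitePrep(9am); Demo(3pm) != Planning(8am); Demo=3pm in [3pm,3pm]; Retro=8am in [8am,10am]; Hiring=9am in [9am,3pm]; max 3 per slot (cap 3).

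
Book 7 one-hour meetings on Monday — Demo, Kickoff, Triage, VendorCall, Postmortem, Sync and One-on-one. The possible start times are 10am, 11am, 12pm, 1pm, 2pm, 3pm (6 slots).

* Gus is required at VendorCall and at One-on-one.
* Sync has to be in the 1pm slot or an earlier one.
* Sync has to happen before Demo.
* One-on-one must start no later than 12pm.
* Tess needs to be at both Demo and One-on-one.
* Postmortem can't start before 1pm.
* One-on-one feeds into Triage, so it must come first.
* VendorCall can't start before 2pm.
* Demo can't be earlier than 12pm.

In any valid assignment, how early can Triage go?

Precedence pushes Triage to at least 11am.
Triage at 11am is achievable: Kickoff in 10am; Sync in 10am; Demo in 12pm; Triage in 11am; One-on-one in 10am; Postmortem in 1pm; VendorCall in 2pm.

11am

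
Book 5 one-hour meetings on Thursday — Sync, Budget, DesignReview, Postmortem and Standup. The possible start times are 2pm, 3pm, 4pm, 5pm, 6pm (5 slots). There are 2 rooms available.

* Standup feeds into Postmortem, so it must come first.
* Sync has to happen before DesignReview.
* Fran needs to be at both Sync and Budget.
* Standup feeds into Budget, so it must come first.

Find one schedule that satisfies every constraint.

Sync in 2pm; Postmortem in 4pm; Standup in 2pm; DesignReview in 3pm; Budget in 3pm

Checking: Sync(2pm) before DesignReview(3pm); Standup(2pm) before Postmortem(4pm); Standup(2pm) before Budget(3pm); Sync(2pm) != Budget(3pm); max 2 per slot (cap 2).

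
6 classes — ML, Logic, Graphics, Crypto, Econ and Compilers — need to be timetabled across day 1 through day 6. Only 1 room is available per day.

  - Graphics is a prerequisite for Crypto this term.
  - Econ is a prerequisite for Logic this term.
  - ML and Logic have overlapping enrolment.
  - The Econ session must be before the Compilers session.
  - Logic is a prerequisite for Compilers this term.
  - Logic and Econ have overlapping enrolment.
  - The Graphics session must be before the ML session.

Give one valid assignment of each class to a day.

Logic in day 2; Crypto in day 6; Graphics in day 3; Compilers in day 4; Econ in day 1; ML in day 5

Checking: Logic(day 2) before Compilers(day 4); Graphics(day 3) before ML(day 5); Econ(day 1) before Compilers(day 4); Graphics(day 3) before Crypto(day 6); Econ(day 1) before Logic(day 2); Logic(day 2) != Econ(day 1); ML(day 5) != Logic(day 2); max 1 per day (cap 1).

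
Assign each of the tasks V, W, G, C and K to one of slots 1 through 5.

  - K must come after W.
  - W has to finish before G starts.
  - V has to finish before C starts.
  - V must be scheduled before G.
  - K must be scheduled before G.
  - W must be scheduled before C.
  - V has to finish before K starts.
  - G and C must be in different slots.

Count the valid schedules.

41

Splitting on V: it can be 1 (25), 2 (13), 3 (3). Listing each branch's schedules as (W, G, C, K):
V=1: (1,3,2,2) (1,3,4,2) (1,3,5,2) (1,4,2,2) (1,4,2,3) (1,4,3,2) (1,4,3,3) (1,4,5,2) (1,4,5,3) (1,5,2,2) (1,5,2,3) (1,5,2,4) (1,5,3,2) (1,5,3,3) (1,5,3,4) (1,5,4,2) (1,5,4,3) (1,5,4,4) (2,4,3,3) (2,4,5,3) (2,5,3,3) (2,5,3,4) (2,5,4,3) (2,5,4,4) (3,5,4,4) — 25.
V=2: (1,4,3,3) (1,4,5,3) (1,5,3,3) (1,5,3,4) (1,5,4,3) (1,5,4,4) (2,4,3,3) (2,4,5,3) (2,5,3,3) (2,5,3,4) (2,5,4,3) (2,5,4,4) (3,5,4,4) — 13.
V=3: (1,5,4,4) (2,5,4,4) (3,5,4,4) — 3.
Summing: 25 + 13 + 3 = 41.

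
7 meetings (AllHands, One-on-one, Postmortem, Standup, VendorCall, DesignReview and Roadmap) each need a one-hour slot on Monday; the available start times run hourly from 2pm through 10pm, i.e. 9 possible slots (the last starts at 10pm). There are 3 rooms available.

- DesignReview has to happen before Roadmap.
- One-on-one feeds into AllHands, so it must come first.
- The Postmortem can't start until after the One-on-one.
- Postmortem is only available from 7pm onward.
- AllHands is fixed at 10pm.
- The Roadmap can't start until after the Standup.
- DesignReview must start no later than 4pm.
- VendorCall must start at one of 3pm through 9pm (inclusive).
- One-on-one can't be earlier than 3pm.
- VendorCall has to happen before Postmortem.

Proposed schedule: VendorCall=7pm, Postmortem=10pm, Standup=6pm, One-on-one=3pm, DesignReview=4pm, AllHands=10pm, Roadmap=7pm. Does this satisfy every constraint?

There are 3 rooms available — holds.
The Roadmap can't start until after the Standup — holds.
One-on-one feeds into AllHands, so it must come first — holds.
Postmortem is only available from 7pm onward — holds.
One-on-one can't be earlier than 3pm — holds.
DesignReview must start no later than 4pm — holds.
VendorCall must start at one of 3pm through 9pm (inclusive) — holds.
VendorCall has to happen before Postmortem — holds.
AllHands is fixed at 10pm — holds.
DesignReview has to happen before Roadmap — holds.
The Postmortem can't start until after the One-on-one — holds.

Yes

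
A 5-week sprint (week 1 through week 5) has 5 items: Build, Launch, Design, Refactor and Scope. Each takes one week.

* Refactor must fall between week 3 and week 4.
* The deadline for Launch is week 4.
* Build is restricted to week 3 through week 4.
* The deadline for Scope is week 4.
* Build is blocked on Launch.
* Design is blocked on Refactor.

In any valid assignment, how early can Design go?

Precedence pushes Design to at least week 4.
Design at week 4 is achievable: Launch -> week 1; Design -> week 4; Build -> week 3; Scope -> week 1; Refactor -> week 3.

week 4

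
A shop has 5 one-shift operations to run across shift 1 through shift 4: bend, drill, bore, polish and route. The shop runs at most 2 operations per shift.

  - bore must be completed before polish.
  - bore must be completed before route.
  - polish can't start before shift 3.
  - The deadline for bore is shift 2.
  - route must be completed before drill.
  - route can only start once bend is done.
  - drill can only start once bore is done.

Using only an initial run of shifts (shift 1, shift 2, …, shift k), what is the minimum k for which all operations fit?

3 shifts

The precedence chain requires at least 3 distinct shifts.
With at most 2 per shift and 5 operations, at least 3 shifts are needed.
3 works (last occupied shift: shift 3): for example polish=shift 3; drill=shift 3; route=shift 2; bore=shift 1; bend=shift 1.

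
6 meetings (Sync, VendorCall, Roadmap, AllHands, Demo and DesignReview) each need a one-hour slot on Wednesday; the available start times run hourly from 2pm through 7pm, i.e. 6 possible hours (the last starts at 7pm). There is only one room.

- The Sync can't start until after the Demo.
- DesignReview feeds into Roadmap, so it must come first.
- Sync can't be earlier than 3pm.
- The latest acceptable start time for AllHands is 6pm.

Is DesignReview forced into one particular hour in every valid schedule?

DesignReview can be 2pm (e.g. Sync=4pm, AllHands=5pm, Roadmap=6pm, VendorCall=7pm, DesignReview=2pm, Demo=3pm) or 3pm (e.g. Roadmap=6pm, DesignReview=3pm, Demo=2pm, VendorCall=7pm, Sync=4pm, AllHands=5pm).

No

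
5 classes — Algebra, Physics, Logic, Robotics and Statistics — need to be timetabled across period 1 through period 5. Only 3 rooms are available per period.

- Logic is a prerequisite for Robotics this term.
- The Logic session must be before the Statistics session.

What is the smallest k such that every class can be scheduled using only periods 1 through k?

The precedence chain requires at least 2 distinct periods.
With at most 3 per period and 5 classes, at least 2 periods are needed.
2 works (last occupied period: period 2): for example Robotics -> period 2; Algebra -> period 1; Physics -> period 1; Logic -> period 1; Statistics -> period 2.

2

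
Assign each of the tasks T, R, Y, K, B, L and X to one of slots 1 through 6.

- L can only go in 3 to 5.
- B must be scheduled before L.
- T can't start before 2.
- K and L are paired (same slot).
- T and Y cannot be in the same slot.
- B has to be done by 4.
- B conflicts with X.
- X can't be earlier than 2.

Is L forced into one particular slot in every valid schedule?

No

L can be 3 (e.g. R -> 1; B -> 1; K -> 3; L -> 3; T -> 2; Y -> 1; X -> 2) or 4 (e.g. B=1, Y=1, L=4, R=1, K=4, T=2, X=2).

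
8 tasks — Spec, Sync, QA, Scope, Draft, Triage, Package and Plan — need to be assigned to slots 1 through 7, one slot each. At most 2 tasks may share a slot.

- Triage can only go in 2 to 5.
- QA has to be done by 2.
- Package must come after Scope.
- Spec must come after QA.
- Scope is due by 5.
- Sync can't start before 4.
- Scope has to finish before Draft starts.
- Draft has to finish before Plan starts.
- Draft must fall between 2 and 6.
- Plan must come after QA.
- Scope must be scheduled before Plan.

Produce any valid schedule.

Sync -> 4; Draft -> 2; QA -> 1; Scope -> 1; Triage -> 2; Package -> 4; Plan -> 3; Spec -> 3

Checking: QA(1) before Plan(3); Scope(1) before Plan(3); Scope(1) before Draft(2); Draft(2) before Plan(3); Scope(1) before Package(4); QA(1) before Spec(3); QA=1 in [1,2]; Scope=1 in [1,5]; Draft=2 in [2,6]; Triage=2 in [2,5]; Sync=4 in [4,7]; max 2 per slot (cap 2).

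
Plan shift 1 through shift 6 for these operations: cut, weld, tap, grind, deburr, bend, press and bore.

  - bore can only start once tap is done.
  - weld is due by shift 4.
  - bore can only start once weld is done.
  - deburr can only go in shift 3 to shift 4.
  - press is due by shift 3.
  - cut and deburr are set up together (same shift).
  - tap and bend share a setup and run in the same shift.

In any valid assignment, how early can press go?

Press's own window allows nothing later than shift 3.
press at shift 1 is achievable: weld -> shift 1; tap -> shift 1; press -> shift 1; cut -> shift 3; grind -> shift 1; bore -> shift 2; deburr -> shift 3; bend -> shift 1.

shift 1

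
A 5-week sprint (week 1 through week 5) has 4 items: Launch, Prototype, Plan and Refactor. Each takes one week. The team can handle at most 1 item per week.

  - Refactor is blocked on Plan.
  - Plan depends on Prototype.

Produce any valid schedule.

Plan=week 2; Refactor=week 3; Launch=week 4; Prototype=week 1

Checking: Prototype(week 1) before Plan(week 2); Plan(week 2) before Refactor(week 3); max 1 per week (cap 1).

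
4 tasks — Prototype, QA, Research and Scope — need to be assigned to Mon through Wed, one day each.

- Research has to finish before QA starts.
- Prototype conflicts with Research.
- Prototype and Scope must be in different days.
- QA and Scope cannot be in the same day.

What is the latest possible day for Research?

Downstream work caps Research at Tue.
Research at Tue is achievable: QA in Wed; Research in Tue; Scope in Tue; Prototype in Mon.

Tue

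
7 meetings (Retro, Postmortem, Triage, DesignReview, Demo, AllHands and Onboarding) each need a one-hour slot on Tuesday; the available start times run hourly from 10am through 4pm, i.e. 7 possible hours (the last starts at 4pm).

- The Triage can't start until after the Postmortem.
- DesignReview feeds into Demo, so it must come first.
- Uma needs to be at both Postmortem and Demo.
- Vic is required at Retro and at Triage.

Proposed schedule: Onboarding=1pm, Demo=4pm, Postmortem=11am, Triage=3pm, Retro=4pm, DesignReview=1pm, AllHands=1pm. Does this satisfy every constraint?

Yes

DesignReview feeds into Demo, so it must come first — holds.
Uma needs to be at both Postmortem and Demo — holds.
Vic is required at Retro and at Triage — holds.
The Triage can't start until after the Postmortem — holds.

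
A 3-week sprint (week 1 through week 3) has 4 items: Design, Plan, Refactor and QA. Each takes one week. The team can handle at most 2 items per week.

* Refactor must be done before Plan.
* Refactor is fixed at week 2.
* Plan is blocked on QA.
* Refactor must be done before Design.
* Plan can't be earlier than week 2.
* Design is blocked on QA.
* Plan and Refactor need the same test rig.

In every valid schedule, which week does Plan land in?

Plan's window is week 2–week 3.
Refactor is fixed at week 2, and Plan can't share a week with Refactor.
So Plan must be week 3.

week 3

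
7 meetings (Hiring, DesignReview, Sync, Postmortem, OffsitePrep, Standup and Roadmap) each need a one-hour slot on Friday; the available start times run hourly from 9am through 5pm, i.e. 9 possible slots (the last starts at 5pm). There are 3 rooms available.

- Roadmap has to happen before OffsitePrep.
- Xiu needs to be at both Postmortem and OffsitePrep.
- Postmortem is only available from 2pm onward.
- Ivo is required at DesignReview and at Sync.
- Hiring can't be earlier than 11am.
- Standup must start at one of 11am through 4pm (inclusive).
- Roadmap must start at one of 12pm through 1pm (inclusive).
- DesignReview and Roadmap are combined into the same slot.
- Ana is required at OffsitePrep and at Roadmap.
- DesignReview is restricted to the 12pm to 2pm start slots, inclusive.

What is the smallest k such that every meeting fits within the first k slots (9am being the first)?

The precedence chain requires at least 2 distinct slots.
With at most 3 per slot and 7 meetings, at least 3 slots are needed.
Postmortem can't be placed before 2pm — that is slot 6 counting from 9am — so the schedule must run through at least 6 slots.
6 works (last occupied slot: 2pm): for example Sync=9am; Roadmap=12pm; Hiring=11am; Standup=11am; OffsitePrep=1pm; DesignReview=12pm; Postmortem=2pm.

6 slots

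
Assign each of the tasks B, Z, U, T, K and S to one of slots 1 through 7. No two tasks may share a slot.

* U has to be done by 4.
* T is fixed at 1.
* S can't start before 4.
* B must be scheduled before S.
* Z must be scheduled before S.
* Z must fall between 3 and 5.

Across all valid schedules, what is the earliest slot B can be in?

2

Downstream work caps B at 6.
B at 2 is achievable: B=2, K=6, U=4, Z=3, S=5, T=1.
Nothing earlier works — the capacity limit rule out every slot before 2.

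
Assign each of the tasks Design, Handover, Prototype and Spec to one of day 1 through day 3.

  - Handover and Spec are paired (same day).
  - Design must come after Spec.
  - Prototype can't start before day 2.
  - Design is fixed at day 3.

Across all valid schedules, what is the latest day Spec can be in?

day 2

Downstream work caps Spec at day 2.
Spec at day 2 is achievable: Prototype in day 2; Spec in day 2; Handover in day 2; Design in day 3.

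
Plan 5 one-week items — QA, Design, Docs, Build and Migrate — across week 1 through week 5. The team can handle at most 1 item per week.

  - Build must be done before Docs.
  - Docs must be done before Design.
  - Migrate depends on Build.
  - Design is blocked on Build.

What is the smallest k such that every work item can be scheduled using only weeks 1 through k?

The precedence chain requires at least 3 distinct weeks.
With at most 1 per week and 5 work items, at least 5 weeks are needed.
5 works (last occupied week: week 5): for example Build in week 1, Docs in week 2, Migrate in week 4, QA in week 5, Design in week 3.

5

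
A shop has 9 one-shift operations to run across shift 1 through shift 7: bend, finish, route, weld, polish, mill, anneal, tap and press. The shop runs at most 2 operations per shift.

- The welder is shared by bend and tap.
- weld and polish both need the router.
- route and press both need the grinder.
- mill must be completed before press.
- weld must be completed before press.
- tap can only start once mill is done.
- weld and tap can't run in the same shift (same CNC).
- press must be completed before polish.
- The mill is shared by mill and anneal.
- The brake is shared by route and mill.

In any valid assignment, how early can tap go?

shift 2

Precedence pushes tap to at least shift 2.
tap at shift 2 is achievable: press=shift 2; bend=shift 3; polish=shift 3; anneal=shift 5; mill=shift 1; route=shift 4; weld=shift 1; finish=shift 4; tap=shift 2.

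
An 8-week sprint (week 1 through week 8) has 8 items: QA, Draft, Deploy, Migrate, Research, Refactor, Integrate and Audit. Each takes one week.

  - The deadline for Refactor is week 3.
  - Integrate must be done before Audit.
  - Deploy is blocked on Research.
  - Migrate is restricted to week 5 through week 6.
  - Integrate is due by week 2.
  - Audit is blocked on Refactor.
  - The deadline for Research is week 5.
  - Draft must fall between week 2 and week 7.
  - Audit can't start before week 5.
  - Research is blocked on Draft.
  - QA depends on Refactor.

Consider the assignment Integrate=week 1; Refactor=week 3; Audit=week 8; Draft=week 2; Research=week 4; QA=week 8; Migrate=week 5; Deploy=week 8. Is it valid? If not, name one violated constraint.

Yes

Draft must fall between week 2 and week 7 — holds.
Integrate is due by week 2 — holds.
Migrate is restricted to week 5 through week 6 — holds.
Integrate must be done before Audit — holds.
Audit can't start before week 5 — holds.
Deploy is blocked on Research — holds.
The deadline for Refactor is week 3 — holds.
The deadline for Research is week 5 — holds.
Research is blocked on Draft — holds.
Audit is blocked on Refactor — holds.
QA depends on Refactor — holds.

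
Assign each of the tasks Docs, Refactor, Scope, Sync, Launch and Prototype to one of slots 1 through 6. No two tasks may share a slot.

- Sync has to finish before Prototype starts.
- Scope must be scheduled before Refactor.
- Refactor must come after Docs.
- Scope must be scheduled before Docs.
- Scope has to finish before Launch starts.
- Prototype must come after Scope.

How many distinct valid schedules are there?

42

Splitting on Docs: it can be 2 (12), 3 (15), 4 (10), 5 (5). Listing each branch's schedules as (Refactor, Scope, Sync, Launch, Prototype):
Docs=2: (3,1,4,5,6) (3,1,4,6,5) (3,1,5,4,6) (4,1,3,5,6) (4,1,3,6,5) (4,1,5,3,6) (5,1,3,4,6) (5,1,3,6,4) (5,1,4,3,6) (6,1,3,4,5) (6,1,3,5,4) (6,1,4,3,5) — 12.
Docs=3: (4,1,2,5,6) (4,1,2,6,5) (4,1,5,2,6) (4,2,1,5,6) (4,2,1,6,5) (5,1,2,4,6) (5,1,2,6,4) (5,1,4,2,6) (5,2,1,4,6) (5,2,1,6,4) (6,1,2,4,5) (6,1,2,5,4) (6,1,4,2,5) (6,2,1,4,5) (6,2,1,5,4) — 15.
Docs=4: (5,1,2,3,6) (5,1,2,6,3) (5,1,3,2,6) (5,2,1,3,6) (5,2,1,6,3) (6,1,2,3,5) (6,1,2,5,3) (6,1,3,2,5) (6,2,1,3,5) (6,2,1,5,3) — 10.
Docs=5: (6,1,2,3,4) (6,1,2,4,3) (6,1,3,2,4) (6,2,1,3,4) (6,2,1,4,3) — 5.
Summing: 12 + 15 + 10 + 5 = 42.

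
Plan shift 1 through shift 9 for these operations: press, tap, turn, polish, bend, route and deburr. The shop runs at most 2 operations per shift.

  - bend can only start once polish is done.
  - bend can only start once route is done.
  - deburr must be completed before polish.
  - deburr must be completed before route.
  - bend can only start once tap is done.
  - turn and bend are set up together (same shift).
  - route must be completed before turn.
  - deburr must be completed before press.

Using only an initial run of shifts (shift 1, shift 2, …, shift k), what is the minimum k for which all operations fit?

4

The precedence chain requires at least 3 distinct shifts.
With at most 2 per shift and 7 operations, at least 4 shifts are needed.
4 works (last occupied shift: shift 4): for example tap -> shift 1, turn -> shift 3, bend -> shift 3, route -> shift 2, press -> shift 4, polish -> shift 2, deburr -> shift 1.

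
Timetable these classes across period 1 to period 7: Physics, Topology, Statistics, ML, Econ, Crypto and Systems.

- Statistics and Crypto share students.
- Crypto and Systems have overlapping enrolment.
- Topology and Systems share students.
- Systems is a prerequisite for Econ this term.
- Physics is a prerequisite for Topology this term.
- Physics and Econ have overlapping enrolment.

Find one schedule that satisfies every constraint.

Crypto in period 2; Econ in period 2; Systems in period 1; Statistics in period 1; Topology in period 2; Physics in period 1; ML in period 1

Checking: Physics(period 1) before Topology(period 2); Systems(period 1) before Econ(period 2); Topology(period 2) != Systems(period 1); Physics(period 1) != Econ(period 2); Statistics(period 1) != Crypto(period 2); Crypto(period 2) != Systems(period 1).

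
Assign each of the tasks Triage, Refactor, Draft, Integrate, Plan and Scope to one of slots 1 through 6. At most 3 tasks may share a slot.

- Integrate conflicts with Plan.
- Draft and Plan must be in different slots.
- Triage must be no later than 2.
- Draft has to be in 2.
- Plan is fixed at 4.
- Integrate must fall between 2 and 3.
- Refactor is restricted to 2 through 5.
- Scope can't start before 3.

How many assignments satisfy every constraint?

60

Splitting on Triage: it can be 1 (32), 2 (28). Listing each branch's schedules as (Refactor, Draft, Integrate, Plan, Scope):
Triage=1: (2,2,2,4,3) (2,2,2,4,4) (2,2,2,4,5) (2,2,2,4,6) (2,2,3,4,3) (2,2,3,4,4) (2,2,3,4,5) (2,2,3,4,6) (3,2,2,4,3) (3,2,2,4,4) (3,2,2,4,5) (3,2,2,4,6) (3,2,3,4,3) (3,2,3,4,4) (3,2,3,4,5) (3,2,3,4,6) (4,2,2,4,3) (4,2,2,4,4) (4,2,2,4,5) (4,2,2,4,6) (4,2,3,4,3) (4,2,3,4,4) (4,2,3,4,5) (4,2,3,4,6) (5,2,2,4,3) (5,2,2,4,4) (5,2,2,4,5) (5,2,2,4,6) (5,2,3,4,3) (5,2,3,4,4) (5,2,3,4,5) (5,2,3,4,6) — 32.
Triage=2: (2,2,3,4,3) (2,2,3,4,4) (2,2,3,4,5) (2,2,3,4,6) (3,2,2,4,3) (3,2,2,4,4) (3,2,2,4,5) (3,2,2,4,6) (3,2,3,4,3) (3,2,3,4,4) (3,2,3,4,5) (3,2,3,4,6) (4,2,2,4,3) (4,2,2,4,4) (4,2,2,4,5) (4,2,2,4,6) (4,2,3,4,3) (4,2,3,4,4) (4,2,3,4,5) (4,2,3,4,6) (5,2,2,4,3) (5,2,2,4,4) (5,2,2,4,5) (5,2,2,4,6) (5,2,3,4,3) (5,2,3,4,4) (5,2,3,4,5) (5,2,3,4,6) — 28.
Summing: 32 + 28 = 60.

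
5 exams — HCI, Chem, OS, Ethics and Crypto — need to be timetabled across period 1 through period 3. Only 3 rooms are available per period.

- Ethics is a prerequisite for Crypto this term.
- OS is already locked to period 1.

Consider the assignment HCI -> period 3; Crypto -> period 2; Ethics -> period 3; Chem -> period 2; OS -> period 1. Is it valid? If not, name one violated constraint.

OS is already locked to period 1 — holds.
Ethics is a prerequisite for Crypto this term — violated.
Only 3 rooms are available per period — holds.

No. Ethics is a prerequisite for Crypto this term is not satisfied.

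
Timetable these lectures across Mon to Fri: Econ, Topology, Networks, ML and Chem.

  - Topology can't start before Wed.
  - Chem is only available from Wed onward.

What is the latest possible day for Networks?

Fri

Networks at Fri is achievable: Econ in Mon; Chem in Wed; Networks in Fri; ML in Mon; Topology in Wed.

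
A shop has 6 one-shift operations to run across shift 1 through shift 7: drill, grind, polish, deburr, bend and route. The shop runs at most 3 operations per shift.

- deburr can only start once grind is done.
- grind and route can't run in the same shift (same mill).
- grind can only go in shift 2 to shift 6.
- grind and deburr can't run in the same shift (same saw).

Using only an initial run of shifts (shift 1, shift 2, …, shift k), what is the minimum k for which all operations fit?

The precedence chain requires at least 2 distinct shifts.
With at most 3 per shift and 6 operations, at least 2 shifts are needed.
Propagating the time windows through the other constraints, deburr can't land before shift 3, so the schedule must run through at least shift 3.
3 works (last occupied shift: shift 3): for example grind -> shift 2, bend -> shift 1, deburr -> shift 3, route -> shift 3, polish -> shift 1, drill -> shift 1.

3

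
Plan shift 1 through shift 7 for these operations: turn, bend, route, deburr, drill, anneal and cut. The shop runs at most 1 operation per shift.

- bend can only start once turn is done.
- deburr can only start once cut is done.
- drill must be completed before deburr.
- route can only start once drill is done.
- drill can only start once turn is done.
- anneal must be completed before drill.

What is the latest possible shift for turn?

Downstream work caps turn at shift 5.
turn at shift 3 is achievable: anneal -> shift 1; drill -> shift 4; turn -> shift 3; bend -> shift 6; cut -> shift 2; route -> shift 7; deburr -> shift 5.
Nothing later works — the capacity limit rule out every shift after shift 3.

shift 3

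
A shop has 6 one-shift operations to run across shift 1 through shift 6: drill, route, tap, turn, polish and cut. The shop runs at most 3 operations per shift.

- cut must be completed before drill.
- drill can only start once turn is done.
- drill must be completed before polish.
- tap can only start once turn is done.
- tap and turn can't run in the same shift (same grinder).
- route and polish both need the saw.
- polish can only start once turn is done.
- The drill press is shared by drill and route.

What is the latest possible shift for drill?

shift 5

Precedence pushes drill to at least shift 2; downstream work caps drill at shift 5.
drill at shift 5 is achievable: cut=shift 1; route=shift 1; drill=shift 5; tap=shift 2; turn=shift 1; polish=shift 6.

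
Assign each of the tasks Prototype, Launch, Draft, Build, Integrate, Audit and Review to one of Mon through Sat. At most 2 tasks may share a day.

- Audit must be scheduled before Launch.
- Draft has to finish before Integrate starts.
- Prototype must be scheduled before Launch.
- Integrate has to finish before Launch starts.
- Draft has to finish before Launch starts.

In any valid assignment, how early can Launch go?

Wed

Precedence pushes Launch to at least Wed.
Launch at Wed is achievable: Launch=Wed; Build=Wed; Review=Thu; Integrate=Tue; Draft=Mon; Audit=Tue; Prototype=Mon.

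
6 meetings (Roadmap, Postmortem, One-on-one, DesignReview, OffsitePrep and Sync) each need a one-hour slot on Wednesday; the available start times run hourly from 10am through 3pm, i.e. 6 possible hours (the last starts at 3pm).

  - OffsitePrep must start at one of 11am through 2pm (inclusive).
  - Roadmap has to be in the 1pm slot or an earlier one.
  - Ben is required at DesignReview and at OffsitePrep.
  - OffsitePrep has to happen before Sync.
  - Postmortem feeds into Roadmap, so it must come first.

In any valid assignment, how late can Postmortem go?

12pm

Downstream work caps Postmortem at 12pm.
Postmortem at 12pm is achievable: OffsitePrep -> 11am; Postmortem -> 12pm; Sync -> 12pm; One-on-one -> 10am; Roadmap -> 1pm; DesignReview -> 10am.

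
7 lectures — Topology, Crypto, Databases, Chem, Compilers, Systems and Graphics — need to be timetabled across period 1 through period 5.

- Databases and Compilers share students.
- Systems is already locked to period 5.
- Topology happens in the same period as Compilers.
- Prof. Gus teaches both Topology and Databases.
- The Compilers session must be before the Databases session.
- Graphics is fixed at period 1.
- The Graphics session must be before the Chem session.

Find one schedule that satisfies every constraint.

Systems=period 5, Compilers=period 1, Graphics=period 1, Topology=period 1, Chem=period 2, Databases=period 2, Crypto=period 1

Checking: Graphics(period 1) before Chem(period 2); Compilers(period 1) before Databases(period 2); Topology(period 1) != Databases(period 2); Databases(period 2) != Compilers(period 1); Topology = Compilers = period 1; Graphics=period 1 in [period 1,period 1]; Systems=period 5 in [period 5,period 5].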